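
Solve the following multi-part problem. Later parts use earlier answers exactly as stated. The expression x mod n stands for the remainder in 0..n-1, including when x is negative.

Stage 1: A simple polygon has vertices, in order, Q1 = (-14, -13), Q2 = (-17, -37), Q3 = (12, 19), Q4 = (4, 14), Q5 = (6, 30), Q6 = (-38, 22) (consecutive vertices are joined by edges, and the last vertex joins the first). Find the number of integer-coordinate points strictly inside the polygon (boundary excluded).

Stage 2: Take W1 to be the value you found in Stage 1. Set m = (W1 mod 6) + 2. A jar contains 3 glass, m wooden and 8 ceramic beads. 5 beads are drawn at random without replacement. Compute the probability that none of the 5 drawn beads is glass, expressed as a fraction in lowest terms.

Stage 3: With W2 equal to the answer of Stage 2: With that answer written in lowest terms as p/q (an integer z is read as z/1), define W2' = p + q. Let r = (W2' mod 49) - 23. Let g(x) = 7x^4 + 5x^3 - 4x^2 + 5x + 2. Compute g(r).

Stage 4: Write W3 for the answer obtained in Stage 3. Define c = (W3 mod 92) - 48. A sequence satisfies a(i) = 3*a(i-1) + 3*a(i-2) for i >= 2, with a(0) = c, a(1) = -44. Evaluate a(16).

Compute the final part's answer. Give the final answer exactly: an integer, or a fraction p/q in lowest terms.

Stage 1: cross terms: (-14*-37 - -17*-13)=297, (-17*19 - 12*-37)=121, (12*14 - 4*19)=92, (4*30 - 6*14)=36, (6*22 - -38*30)=1272, (-38*-13 - -14*22)=802; twice the area = |2620| = 2620; area = 1310; boundary points = 3 + 1 + 1 + 2 + 4 + 1 = 12; strictly interior points = area - boundary/2 + 1 = 1305; answer 1305
Stage 2: W1 = 1305; m = 5; total draws C(16,5) = 4368; favorable C(13,5) = 1287; P = 33/112; answer 33/112
Stage 3: W2 = 33/112; threaded value p + q = 145; r = 24; 7*(24)^4 + 5*(24)^3 - 4*(24)^2 + 5*(24)^1 + 2 = (2322432) + (69120) + (-2304) + (120) + (2) = 2389370; answer 2389370
Stage 4: W3 = 2389370; c = -10; a(2) = 3*(-44) + 3*(-10) = -162; iterating: a(2)=-162, a(3)=-618, a(4)=-2340, a(5)=-8874, a(6)=-33642, a(7)=-127548, a(8)=-483570, a(9)=-1833354, a(10)=-6950772, a(11)=-26352378, a(12)=-99909450, a(13)=-378785484, a(14)=-1436084802, a(15)=-5444610858, a(16)=-20642086980; answer -20642086980

-20642086980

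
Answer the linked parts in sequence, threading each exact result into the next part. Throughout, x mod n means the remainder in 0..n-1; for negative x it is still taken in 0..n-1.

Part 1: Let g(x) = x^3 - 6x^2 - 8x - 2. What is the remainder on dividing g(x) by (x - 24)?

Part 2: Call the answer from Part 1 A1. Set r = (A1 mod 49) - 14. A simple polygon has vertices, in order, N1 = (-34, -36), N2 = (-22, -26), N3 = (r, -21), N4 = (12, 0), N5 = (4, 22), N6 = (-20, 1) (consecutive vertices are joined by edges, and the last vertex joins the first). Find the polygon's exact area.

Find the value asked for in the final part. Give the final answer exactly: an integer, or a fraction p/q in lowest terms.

Part 1: remainder = value at the root: 1*(24)^3 - 6*(24)^2 - 8*(24)^1 - 2 = (13824) + (-3456) + (-192) + (-2) = 10174; answer 10174
Part 2: A1 = 10174; r = 17; cross terms: (-34*-26 - -22*-36)=92, (-22*-21 - 17*-26)=904, (17*0 - 12*-21)=252, (12*22 - 4*0)=264, (4*1 - -20*22)=444, (-20*-36 - -34*1)=754; twice the area = |2710| = 2710; area = 1355; answer 1355

1355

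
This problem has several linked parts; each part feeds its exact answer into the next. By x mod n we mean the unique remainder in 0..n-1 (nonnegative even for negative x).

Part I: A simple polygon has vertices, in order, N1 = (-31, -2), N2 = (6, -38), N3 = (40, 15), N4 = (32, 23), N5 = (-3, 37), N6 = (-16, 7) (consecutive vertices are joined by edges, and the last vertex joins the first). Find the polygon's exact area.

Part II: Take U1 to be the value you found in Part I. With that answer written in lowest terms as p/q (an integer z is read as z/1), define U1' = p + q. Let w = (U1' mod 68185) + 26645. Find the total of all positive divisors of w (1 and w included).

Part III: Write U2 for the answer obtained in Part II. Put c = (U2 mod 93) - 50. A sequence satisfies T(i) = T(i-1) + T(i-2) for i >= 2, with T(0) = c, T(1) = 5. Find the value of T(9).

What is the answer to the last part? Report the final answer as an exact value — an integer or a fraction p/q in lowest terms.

Part I: cross terms: (-31*-38 - 6*-2)=1190, (6*15 - 40*-38)=1610, (40*23 - 32*15)=440, (32*37 - -3*23)=1253, (-3*7 - -16*37)=571, (-16*-2 - -31*7)=249; twice the area = |5313| = 5313; area = 5313/2; answer 5313/2
Part II: U1 = 5313/2; threaded value p + q = 5315; w = 31960; 31960 = 2^3 * 5 * 17 * 47; sigma = (1 + 2 + 4 + 8) * (1 + 5) * (1 + 17) * (1 + 47) = 15 * 6 * 18 * 48 = 77760; answer 77760
Part III: U2 = 77760; c = -38; T(2) = 1*(5) + 1*(-38) = -33; iterating: T(2)=-33, T(3)=-28, T(4)=-61, T(5)=-89, T(6)=-150, T(7)=-239, T(8)=-389, T(9)=-628; answer -628

-628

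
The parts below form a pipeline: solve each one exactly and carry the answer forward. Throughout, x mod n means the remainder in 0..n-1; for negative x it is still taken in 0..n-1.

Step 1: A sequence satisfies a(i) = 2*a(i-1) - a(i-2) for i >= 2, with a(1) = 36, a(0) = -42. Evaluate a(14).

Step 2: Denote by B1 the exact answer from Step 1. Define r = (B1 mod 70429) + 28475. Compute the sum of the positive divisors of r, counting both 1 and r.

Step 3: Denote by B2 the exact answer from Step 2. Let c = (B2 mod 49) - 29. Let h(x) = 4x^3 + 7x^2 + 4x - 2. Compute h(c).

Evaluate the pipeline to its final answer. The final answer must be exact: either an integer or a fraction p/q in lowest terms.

Step 1: a(2) = 2*(36) - 1*(-42) = 114; iterating: a(2)=114, a(3)=192, a(4)=270, a(5)=348, a(6)=426, a(7)=504, a(8)=582, a(9)=660, a(10)=738, a(11)=816, a(12)=894, a(13)=972, a(14)=1050; answer 1050
Step 2: B1 = 1050; r = 29525; 29525 = 5^2 * 1181; sigma = (1 + 5 + 25) * (1 + 1181) = 31 * 1182 = 36642; answer 36642
Step 3: B2 = 36642; c = 10; 4*(10)^3 + 7*(10)^2 + 4*(10)^1 - 2 = (4000) + (700) + (40) + (-2) = 4738; answer 4738

4738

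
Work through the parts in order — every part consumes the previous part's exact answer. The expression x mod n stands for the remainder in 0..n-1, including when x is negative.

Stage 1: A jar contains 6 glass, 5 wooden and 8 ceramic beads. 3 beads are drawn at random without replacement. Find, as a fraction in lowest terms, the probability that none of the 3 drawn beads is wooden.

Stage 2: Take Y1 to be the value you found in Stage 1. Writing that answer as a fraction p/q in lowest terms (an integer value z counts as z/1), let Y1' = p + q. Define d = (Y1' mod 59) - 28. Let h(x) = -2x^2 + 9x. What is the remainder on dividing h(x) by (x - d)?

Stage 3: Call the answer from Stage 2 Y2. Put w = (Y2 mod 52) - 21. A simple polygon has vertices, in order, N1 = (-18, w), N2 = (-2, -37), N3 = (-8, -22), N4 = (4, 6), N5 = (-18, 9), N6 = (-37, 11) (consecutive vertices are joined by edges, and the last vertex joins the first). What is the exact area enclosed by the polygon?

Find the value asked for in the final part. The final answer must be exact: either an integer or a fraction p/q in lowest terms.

1071/2

Stage 1: total draws C(19,3) = 969; favorable C(14,3) = 364; P = 364/969; answer 364/969
Stage 2: Y1 = 364/969; threaded value p + q = 1333; d = 7; remainder = value at the root: -2*(7)^2 + 9*(7)^1 = (-98) + (63) = -35; answer -35
Stage 3: Y2 = -35; w = -4; cross terms: (-18*-37 - -2*-4)=658, (-2*-22 - -8*-37)=-252, (-8*6 - 4*-22)=40, (4*9 - -18*6)=144, (-18*11 - -37*9)=135, (-37*-4 - -18*11)=346; twice the area = |1071| = 1071; area = 1071/2; answer 1071/2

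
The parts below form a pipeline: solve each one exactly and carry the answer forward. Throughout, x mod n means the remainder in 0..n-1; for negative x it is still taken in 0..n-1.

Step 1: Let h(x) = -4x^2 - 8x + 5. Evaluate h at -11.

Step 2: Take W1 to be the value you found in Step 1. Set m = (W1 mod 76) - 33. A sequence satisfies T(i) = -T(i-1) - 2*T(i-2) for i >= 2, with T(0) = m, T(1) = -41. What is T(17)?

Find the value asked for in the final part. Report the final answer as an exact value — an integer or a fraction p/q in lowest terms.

-5159

Step 1: -4*(-11)^2 - 8*(-11)^1 + 5 = (-484) + (88) + (5) = -391; answer -391
Step 2: W1 = -391; m = 32; T(2) = -1*(-41) - 2*(32) = -23; iterating: T(2)=-23, T(3)=105, T(4)=-59, T(5)=-151, T(6)=269, T(7)=33, T(8)=-571, T(9)=505, T(10)=637, T(11)=-1647, T(12)=373, T(13)=2921, T(14)=-3667, T(15)=-2175, T(16)=9509, T(17)=-5159; answer -5159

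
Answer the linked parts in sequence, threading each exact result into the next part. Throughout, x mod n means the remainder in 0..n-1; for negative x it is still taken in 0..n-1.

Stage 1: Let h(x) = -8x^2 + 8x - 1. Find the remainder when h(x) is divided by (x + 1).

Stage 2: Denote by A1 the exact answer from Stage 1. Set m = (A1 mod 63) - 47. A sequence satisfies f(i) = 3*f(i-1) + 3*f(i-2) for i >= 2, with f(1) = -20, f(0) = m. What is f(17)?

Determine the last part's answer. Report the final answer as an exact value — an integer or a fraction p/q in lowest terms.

-31343438835

Stage 1: remainder = value at the root: -8*(-1)^2 + 8*(-1)^1 - 1 = (-8) + (-8) + (-1) = -17; answer -17
Stage 2: A1 = -17; m = -1; f(2) = 3*(-20) + 3*(-1) = -63; iterating: f(2)=-63, f(3)=-249, f(4)=-936, f(5)=-3555, f(6)=-13473, f(7)=-51084, f(8)=-193671, f(9)=-734265, f(10)=-2783808, f(11)=-10554219, f(12)=-40014081, f(13)=-151704900, f(14)=-575156943, f(15)=-2180585529, f(16)=-8267227416, f(17)=-31343438835; answer -31343438835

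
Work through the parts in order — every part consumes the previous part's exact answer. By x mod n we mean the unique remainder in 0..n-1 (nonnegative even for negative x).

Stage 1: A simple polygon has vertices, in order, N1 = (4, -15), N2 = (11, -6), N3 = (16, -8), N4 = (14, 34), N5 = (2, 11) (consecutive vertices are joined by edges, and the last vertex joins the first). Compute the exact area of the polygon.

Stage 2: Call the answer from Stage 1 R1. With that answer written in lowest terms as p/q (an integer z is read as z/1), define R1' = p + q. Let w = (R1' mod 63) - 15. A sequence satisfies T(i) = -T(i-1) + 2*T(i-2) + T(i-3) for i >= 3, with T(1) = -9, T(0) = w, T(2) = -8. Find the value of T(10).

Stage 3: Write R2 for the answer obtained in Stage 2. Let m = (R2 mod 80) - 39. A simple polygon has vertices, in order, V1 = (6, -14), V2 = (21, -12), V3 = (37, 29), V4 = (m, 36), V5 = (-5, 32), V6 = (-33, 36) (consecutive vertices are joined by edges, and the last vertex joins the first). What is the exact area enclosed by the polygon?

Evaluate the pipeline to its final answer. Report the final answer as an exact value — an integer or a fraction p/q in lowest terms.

3873/2

Stage 1: cross terms: (4*-6 - 11*-15)=141, (11*-8 - 16*-6)=8, (16*34 - 14*-8)=656, (14*11 - 2*34)=86, (2*-15 - 4*11)=-74; twice the area = |817| = 817; area = 817/2; answer 817/2
Stage 2: R1 = 817/2; threaded value p + q = 819; w = -15; T(3) = -1*(-8) + 2*(-9) + 1*(-15) = -25; iterating: T(3)=-25, T(4)=0, T(5)=-58, T(6)=33, T(7)=-149, T(8)=157, T(9)=-422, T(10)=587; answer 587
Stage 3: R2 = 587; m = -12; cross terms: (6*-12 - 21*-14)=222, (21*29 - 37*-12)=1053, (37*36 - -12*29)=1680, (-12*32 - -5*36)=-204, (-5*36 - -33*32)=876, (-33*-14 - 6*36)=246; twice the area = |3873| = 3873; area = 3873/2; answer 3873/2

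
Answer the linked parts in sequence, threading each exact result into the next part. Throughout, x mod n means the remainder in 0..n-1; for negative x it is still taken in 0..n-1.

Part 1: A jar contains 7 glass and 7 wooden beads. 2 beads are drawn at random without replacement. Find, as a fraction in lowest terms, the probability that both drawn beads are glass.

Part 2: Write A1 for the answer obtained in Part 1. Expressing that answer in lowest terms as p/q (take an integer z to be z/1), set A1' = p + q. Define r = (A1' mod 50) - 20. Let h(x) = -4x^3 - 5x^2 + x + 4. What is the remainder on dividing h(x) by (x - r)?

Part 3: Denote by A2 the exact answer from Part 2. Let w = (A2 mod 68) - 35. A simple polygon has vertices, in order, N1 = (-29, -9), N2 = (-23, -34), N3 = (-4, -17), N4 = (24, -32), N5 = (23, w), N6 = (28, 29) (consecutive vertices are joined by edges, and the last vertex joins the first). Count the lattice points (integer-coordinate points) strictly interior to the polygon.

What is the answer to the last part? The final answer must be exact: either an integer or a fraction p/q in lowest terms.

Part 1: total draws C(14,2) = 91; favorable C(7,2) = 21; P = 3/13; answer 3/13
Part 2: A1 = 3/13; threaded value p + q = 16; r = -4; remainder = value at the root: -4*(-4)^3 - 5*(-4)^2 + 1*(-4)^1 + 4 = (256) + (-80) + (-4) + (4) = 176; answer 176
Part 3: A2 = 176; w = 5; cross terms: (-29*-34 - -23*-9)=779, (-23*-17 - -4*-34)=255, (-4*-32 - 24*-17)=536, (24*5 - 23*-32)=856, (23*29 - 28*5)=527, (28*-9 - -29*29)=589; twice the area = |3542| = 3542; area = 1771; boundary points = 1 + 1 + 1 + 1 + 1 + 19 = 24; strictly interior points = area - boundary/2 + 1 = 1760; answer 1760

1760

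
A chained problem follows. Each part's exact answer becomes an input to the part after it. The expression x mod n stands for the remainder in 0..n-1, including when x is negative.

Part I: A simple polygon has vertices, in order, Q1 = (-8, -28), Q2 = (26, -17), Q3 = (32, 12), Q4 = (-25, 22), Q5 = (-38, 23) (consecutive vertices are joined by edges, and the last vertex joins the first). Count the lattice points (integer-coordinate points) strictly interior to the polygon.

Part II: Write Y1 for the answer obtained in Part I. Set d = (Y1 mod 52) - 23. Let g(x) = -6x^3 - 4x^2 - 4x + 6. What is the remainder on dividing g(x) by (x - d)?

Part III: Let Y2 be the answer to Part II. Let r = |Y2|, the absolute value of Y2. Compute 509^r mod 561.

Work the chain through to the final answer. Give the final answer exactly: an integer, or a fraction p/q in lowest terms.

Part I: cross terms: (-8*-17 - 26*-28)=864, (26*12 - 32*-17)=856, (32*22 - -25*12)=1004, (-25*23 - -38*22)=261, (-38*-28 - -8*23)=1248; twice the area = |4233| = 4233; area = 4233/2; boundary points = 1 + 1 + 1 + 1 + 3 = 7; strictly interior points = area - boundary/2 + 1 = 2114; answer 2114
Part II: Y1 = 2114; d = 11; remainder = value at the root: -6*(11)^3 - 4*(11)^2 - 4*(11)^1 + 6 = (-7986) + (-484) + (-44) + (6) = -8508; answer -8508
Part III: Y2 = -8508; r = 8508; squarings mod 561: 509^1=509, 509^2=460, 509^4=103, 509^8=511, 509^16=256, 509^32=460, 509^64=103, 509^128=511, 509^256=256, 509^512=460, 509^1024=103, 509^2048=511, 509^4096=256, 509^8192=460; 509^8508 = 509^4 * 509^8 * 509^16 * 509^32 * 509^256 * 509^8192 = 511 (mod 561); answer 511

511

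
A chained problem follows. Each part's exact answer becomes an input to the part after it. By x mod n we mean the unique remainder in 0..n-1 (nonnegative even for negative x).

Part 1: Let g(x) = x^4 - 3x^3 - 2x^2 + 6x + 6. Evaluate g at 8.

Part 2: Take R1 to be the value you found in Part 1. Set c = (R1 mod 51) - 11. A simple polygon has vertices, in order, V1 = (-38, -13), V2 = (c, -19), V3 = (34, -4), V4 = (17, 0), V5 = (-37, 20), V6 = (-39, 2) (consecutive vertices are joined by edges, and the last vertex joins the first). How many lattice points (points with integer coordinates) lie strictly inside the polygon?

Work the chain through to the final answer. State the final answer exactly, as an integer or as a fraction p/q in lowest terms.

Part 1: 1*(8)^4 - 3*(8)^3 - 2*(8)^2 + 6*(8)^1 + 6 = (4096) + (-1536) + (-128) + (48) + (6) = 2486; answer 2486
Part 2: R1 = 2486; c = 27; cross terms: (-38*-19 - 27*-13)=1073, (27*-4 - 34*-19)=538, (34*0 - 17*-4)=68, (17*20 - -37*0)=340, (-37*2 - -39*20)=706, (-39*-13 - -38*2)=583; twice the area = |3308| = 3308; area = 1654; boundary points = 1 + 1 + 1 + 2 + 2 + 1 = 8; strictly interior points = area - boundary/2 + 1 = 1651; answer 1651

1651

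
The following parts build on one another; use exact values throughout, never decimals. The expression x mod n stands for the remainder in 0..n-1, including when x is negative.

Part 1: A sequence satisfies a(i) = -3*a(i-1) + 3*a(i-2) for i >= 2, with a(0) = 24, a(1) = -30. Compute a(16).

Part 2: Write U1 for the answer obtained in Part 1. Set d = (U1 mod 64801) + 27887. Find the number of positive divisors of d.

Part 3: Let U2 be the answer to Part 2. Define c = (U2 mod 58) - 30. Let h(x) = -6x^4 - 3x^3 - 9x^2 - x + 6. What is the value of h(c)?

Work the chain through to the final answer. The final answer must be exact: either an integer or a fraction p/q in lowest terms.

Part 1: a(2) = -3*(-30) + 3*(24) = 162; iterating: a(2)=162, a(3)=-576, a(4)=2214, a(5)=-8370, a(6)=31752, a(7)=-120366, a(8)=456354, a(9)=-1730160, a(10)=6559542, a(11)=-24869106, a(12)=94285944, a(13)=-357465150, a(14)=1355253282, a(15)=-5138155296, a(16)=19480225734; answer 19480225734
Part 2: U1 = 19480225734; d = 36205; 36205 = 5 * 13 * 557; number of divisors = (1+1) * (1+1) * (1+1) = 8; answer 8
Part 3: U2 = 8; c = -22; -6*(-22)^4 - 3*(-22)^3 - 9*(-22)^2 - 1*(-22)^1 + 6 = (-1405536) + (31944) + (-4356) + (22) + (6) = -1377920; answer -1377920

-1377920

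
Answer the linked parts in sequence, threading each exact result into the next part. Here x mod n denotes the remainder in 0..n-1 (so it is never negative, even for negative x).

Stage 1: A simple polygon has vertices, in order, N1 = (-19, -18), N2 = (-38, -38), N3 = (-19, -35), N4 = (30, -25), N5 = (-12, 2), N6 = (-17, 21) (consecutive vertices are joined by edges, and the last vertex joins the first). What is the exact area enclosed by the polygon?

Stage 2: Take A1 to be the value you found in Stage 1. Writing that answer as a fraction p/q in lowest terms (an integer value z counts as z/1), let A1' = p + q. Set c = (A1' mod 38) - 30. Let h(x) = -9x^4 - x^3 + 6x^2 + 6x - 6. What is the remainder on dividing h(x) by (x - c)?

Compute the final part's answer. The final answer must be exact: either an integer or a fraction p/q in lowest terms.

-122

Stage 1: cross terms: (-19*-38 - -38*-18)=38, (-38*-35 - -19*-38)=608, (-19*-25 - 30*-35)=1525, (30*2 - -12*-25)=-240, (-12*21 - -17*2)=-218, (-17*-18 - -19*21)=705; twice the area = |2418| = 2418; area = 1209; answer 1209
Stage 2: A1 = 1209; threaded value p + q = 1210; c = 2; remainder = value at the root: -9*(2)^4 - 1*(2)^3 + 6*(2)^2 + 6*(2)^1 - 6 = (-144) + (-8) + (24) + (12) + (-6) = -122; answer -122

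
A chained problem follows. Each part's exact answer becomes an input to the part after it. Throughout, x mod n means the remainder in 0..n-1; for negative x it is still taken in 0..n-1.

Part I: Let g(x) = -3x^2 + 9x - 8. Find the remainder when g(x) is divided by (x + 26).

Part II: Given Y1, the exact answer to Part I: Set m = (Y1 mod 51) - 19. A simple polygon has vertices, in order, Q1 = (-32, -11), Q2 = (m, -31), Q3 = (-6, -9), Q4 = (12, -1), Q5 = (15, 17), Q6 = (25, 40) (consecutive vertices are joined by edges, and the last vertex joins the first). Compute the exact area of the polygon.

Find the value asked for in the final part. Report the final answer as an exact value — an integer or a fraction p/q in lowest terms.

2331/2

Part I: remainder = value at the root: -3*(-26)^2 + 9*(-26)^1 - 8 = (-2028) + (-234) + (-8) = -2270; answer -2270
Part II: Y1 = -2270; m = 6; cross terms: (-32*-31 - 6*-11)=1058, (6*-9 - -6*-31)=-240, (-6*-1 - 12*-9)=114, (12*17 - 15*-1)=219, (15*40 - 25*17)=175, (25*-11 - -32*40)=1005; twice the area = |2331| = 2331; area = 2331/2; answer 2331/2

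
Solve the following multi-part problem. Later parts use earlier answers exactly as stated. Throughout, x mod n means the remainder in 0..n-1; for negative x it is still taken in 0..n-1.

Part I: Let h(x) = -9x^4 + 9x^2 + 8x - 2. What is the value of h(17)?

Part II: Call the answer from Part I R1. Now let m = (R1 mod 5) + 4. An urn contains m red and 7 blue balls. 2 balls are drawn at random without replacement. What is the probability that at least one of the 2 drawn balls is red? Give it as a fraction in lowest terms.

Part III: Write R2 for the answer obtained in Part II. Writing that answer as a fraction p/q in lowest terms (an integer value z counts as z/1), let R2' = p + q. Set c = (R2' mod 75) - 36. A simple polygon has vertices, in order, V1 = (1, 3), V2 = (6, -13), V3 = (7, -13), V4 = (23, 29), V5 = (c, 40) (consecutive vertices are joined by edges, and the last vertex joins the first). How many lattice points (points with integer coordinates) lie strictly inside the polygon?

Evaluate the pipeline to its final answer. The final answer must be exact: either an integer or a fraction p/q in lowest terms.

644

Part I: -9*(17)^4 + 9*(17)^2 + 8*(17)^1 - 2 = (-751689) + (2601) + (136) + (-2) = -748954; answer -748954
Part II: R1 = -748954; m = 5; total draws C(12,2) = 66; complement C(7,2) = 21; favorable 66 - 21 = 45; P = 15/22; answer 15/22
Part III: R2 = 15/22; threaded value p + q = 37; c = 1; cross terms: (1*-13 - 6*3)=-31, (6*-13 - 7*-13)=13, (7*29 - 23*-13)=502, (23*40 - 1*29)=891, (1*3 - 1*40)=-37; twice the area = |1338| = 1338; area = 669; boundary points = 1 + 1 + 2 + 11 + 37 = 52; strictly interior points = area - boundary/2 + 1 = 644; answer 644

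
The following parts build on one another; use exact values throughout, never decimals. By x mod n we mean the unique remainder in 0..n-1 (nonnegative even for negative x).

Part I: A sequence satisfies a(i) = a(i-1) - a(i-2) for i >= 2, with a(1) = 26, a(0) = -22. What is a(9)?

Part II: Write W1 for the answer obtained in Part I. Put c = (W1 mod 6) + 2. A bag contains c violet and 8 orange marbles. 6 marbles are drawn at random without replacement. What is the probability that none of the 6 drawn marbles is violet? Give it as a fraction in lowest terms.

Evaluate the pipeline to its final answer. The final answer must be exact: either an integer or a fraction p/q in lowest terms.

Part I: a(2) = 1*(26) - 1*(-22) = 48; iterating: a(2)=48, a(3)=22, a(4)=-26, a(5)=-48, a(6)=-22, a(7)=26, a(8)=48, a(9)=22; answer 22
Part II: W1 = 22; c = 6; total draws C(14,6) = 3003; favorable C(8,6) = 28; P = 4/429; answer 4/429

4/429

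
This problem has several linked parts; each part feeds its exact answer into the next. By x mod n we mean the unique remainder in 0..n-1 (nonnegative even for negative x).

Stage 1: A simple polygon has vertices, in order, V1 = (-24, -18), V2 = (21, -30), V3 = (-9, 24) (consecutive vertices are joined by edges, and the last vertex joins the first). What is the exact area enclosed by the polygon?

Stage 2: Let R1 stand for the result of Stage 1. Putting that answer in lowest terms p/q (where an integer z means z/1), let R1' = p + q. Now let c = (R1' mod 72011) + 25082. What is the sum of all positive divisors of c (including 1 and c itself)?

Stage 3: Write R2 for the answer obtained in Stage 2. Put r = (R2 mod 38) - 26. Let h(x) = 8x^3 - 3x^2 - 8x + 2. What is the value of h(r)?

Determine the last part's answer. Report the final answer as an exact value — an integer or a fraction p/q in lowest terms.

-47482

Stage 1: cross terms: (-24*-30 - 21*-18)=1098, (21*24 - -9*-30)=234, (-9*-18 - -24*24)=738; twice the area = |2070| = 2070; area = 1035; answer 1035
Stage 2: R1 = 1035; threaded value p + q = 1036; c = 26118; 26118 = 2 * 3^2 * 1451; sigma = (1 + 2) * (1 + 3 + 9) * (1 + 1451) = 3 * 13 * 1452 = 56628; answer 56628
Stage 3: R2 = 56628; r = -18; 8*(-18)^3 - 3*(-18)^2 - 8*(-18)^1 + 2 = (-46656) + (-972) + (144) + (2) = -47482; answer -47482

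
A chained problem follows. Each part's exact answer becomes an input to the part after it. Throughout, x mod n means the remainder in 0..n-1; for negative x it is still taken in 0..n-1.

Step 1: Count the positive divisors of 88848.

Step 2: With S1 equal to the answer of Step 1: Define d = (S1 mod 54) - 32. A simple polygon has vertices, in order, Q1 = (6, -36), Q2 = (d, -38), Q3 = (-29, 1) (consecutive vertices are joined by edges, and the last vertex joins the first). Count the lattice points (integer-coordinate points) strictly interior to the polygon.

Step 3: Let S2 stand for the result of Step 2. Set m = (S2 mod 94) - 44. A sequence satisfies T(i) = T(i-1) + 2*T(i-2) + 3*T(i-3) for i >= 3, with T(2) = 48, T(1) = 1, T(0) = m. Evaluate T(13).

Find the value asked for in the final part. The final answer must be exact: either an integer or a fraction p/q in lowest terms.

777835

Step 1: 88848 = 2^4 * 3^2 * 617; number of divisors = (4+1) * (2+1) * (1+1) = 30; answer 30
Step 2: S1 = 30; d = -2; cross terms: (6*-38 - -2*-36)=-300, (-2*1 - -29*-38)=-1104, (-29*-36 - 6*1)=1038; twice the area = |-366| = 366; area = 183; boundary points = 2 + 3 + 1 = 6; strictly interior points = area - boundary/2 + 1 = 181; answer 181
Step 3: S2 = 181; m = 43; T(3) = 1*(48) + 2*(1) + 3*(43) = 179; iterating: T(3)=179, T(4)=278, T(5)=780, T(6)=1873, T(7)=4267, T(8)=10353, T(9)=24506, T(10)=58013, T(11)=138084, T(12)=327628, T(13)=777835; answer 777835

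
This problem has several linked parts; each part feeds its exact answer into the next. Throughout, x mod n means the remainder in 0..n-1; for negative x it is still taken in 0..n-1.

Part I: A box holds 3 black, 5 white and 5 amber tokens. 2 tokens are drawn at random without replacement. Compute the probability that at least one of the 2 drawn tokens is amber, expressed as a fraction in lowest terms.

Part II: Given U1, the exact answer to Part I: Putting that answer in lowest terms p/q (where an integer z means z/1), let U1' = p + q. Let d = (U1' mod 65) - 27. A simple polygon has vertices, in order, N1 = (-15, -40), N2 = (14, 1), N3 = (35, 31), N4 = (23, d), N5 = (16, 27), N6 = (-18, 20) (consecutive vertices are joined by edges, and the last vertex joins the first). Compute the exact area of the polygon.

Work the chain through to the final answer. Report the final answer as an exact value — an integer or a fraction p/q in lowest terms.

3381/2

Part I: total draws C(13,2) = 78; complement C(8,2) = 28; favorable 78 - 28 = 50; P = 25/39; answer 25/39
Part II: U1 = 25/39; threaded value p + q = 64; d = 37; cross terms: (-15*1 - 14*-40)=545, (14*31 - 35*1)=399, (35*37 - 23*31)=582, (23*27 - 16*37)=29, (16*20 - -18*27)=806, (-18*-40 - -15*20)=1020; twice the area = |3381| = 3381; area = 3381/2; answer 3381/2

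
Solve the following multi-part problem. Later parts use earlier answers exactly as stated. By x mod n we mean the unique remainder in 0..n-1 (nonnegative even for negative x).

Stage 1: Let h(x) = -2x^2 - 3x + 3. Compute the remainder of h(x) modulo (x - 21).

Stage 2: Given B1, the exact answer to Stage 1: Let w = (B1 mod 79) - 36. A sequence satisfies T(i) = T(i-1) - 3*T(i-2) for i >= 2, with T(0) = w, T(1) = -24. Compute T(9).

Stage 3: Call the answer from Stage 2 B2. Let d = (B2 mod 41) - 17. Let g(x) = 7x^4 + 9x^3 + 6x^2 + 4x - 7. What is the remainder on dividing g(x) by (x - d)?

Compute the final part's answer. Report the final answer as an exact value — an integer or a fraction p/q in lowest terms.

869

Stage 1: remainder = value at the root: -2*(21)^2 - 3*(21)^1 + 3 = (-882) + (-63) + (3) = -942; answer -942
Stage 2: B1 = -942; w = -30; T(2) = 1*(-24) - 3*(-30) = 66; iterating: T(2)=66, T(3)=138, T(4)=-60, T(5)=-474, T(6)=-294, T(7)=1128, T(8)=2010, T(9)=-1374; answer -1374
Stage 3: B2 = -1374; d = 3; remainder = value at the root: 7*(3)^4 + 9*(3)^3 + 6*(3)^2 + 4*(3)^1 - 7 = (567) + (243) + (54) + (12) + (-7) = 869; answer 869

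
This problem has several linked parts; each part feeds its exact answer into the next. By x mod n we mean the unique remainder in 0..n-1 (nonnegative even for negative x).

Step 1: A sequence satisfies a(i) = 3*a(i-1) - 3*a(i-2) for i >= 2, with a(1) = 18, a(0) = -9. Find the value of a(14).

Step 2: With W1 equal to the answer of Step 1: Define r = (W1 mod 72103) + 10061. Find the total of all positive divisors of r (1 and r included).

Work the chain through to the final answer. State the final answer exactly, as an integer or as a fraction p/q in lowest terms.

124416

Step 1: a(2) = 3*(18) - 3*(-9) = 81; iterating: a(2)=81, a(3)=189, a(4)=324, a(5)=405, a(6)=243, a(7)=-486, a(8)=-2187, a(9)=-5103, a(10)=-8748, a(11)=-10935, a(12)=-6561, a(13)=13122, a(14)=59049; answer 59049
Step 2: W1 = 59049; r = 69110; 69110 = 2 * 5 * 6911; sigma = (1 + 2) * (1 + 5) * (1 + 6911) = 3 * 6 * 6912 = 124416; answer 124416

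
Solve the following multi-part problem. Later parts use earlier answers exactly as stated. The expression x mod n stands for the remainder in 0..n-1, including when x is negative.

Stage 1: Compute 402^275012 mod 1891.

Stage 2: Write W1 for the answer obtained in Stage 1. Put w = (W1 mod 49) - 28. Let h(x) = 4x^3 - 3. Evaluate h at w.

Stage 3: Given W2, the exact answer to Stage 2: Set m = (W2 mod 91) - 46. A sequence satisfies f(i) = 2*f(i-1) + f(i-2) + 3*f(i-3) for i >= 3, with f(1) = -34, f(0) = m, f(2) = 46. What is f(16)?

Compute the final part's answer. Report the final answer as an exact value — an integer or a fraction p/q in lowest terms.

17590602

Stage 1: squarings mod 1891: 402^1=402, 402^2=869, 402^4=652, 402^8=1520, 402^16=1489, 402^32=869, 402^64=652, 402^128=1520, 402^256=1489, 402^512=869, 402^1024=652, 402^2048=1520, 402^4096=1489, 402^8192=869, 402^16384=652, 402^32768=1520, 402^65536=1489, 402^131072=869, 402^262144=652; 402^275012 = 402^4 * 402^64 * 402^512 * 402^4096 * 402^8192 * 402^262144 = 869 (mod 1891); answer 869
Stage 2: W1 = 869; w = 8; 4*(8)^3 - 3 = (2048) + (-3) = 2045; answer 2045
Stage 3: W2 = 2045; m = -3; f(3) = 2*(46) + 1*(-34) + 3*(-3) = 49; iterating: f(3)=49, f(4)=42, f(5)=271, f(6)=731, f(7)=1859, f(8)=5262, f(9)=14576, f(10)=39991, f(11)=110344, f(12)=304407, f(13)=839131, f(14)=2313701, f(15)=6379754, f(16)=17590602; answer 17590602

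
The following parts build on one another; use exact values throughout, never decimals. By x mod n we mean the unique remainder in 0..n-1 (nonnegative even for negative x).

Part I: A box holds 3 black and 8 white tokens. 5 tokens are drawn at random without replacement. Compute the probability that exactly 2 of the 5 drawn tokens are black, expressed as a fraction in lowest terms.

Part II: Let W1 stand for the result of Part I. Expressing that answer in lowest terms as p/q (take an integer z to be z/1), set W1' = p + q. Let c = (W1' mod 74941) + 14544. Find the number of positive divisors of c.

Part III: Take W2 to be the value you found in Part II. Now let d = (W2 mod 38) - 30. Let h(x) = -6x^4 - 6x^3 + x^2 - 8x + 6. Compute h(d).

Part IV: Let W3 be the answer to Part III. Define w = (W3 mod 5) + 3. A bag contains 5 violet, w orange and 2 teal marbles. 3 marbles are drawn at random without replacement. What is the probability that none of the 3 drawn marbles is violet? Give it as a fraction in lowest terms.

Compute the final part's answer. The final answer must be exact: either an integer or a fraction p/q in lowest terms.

Part I: total draws C(11,5) = 462; favorable C(3,2)*C(8,3) = 168; P = 4/11; answer 4/11
Part II: W1 = 4/11; threaded value p + q = 15; c = 14559; 14559 = 3 * 23 * 211; number of divisors = (1+1) * (1+1) * (1+1) = 8; answer 8
Part III: W2 = 8; d = -22; -6*(-22)^4 - 6*(-22)^3 + 1*(-22)^2 - 8*(-22)^1 + 6 = (-1405536) + (63888) + (484) + (176) + (6) = -1340982; answer -1340982
Part IV: W3 = -1340982; w = 6; total draws C(13,3) = 286; favorable C(8,3) = 56; P = 28/143; answer 28/143

28/143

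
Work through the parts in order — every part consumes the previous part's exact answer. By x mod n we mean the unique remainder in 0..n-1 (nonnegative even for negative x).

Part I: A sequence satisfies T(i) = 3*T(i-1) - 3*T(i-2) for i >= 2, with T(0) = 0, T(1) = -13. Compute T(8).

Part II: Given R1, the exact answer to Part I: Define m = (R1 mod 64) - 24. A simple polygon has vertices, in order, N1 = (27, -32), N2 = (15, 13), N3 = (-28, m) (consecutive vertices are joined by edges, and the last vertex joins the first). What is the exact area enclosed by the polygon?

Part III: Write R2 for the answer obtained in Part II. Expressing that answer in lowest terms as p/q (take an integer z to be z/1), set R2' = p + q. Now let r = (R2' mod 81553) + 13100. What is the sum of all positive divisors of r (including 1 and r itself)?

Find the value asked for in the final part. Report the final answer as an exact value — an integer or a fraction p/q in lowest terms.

Part I: T(2) = 3*(-13) - 3*(0) = -39; iterating: T(2)=-39, T(3)=-78, T(4)=-117, T(5)=-117, T(6)=0, T(7)=351, T(8)=1053; answer 1053
Part II: R1 = 1053; m = 5; cross terms: (27*13 - 15*-32)=831, (15*5 - -28*13)=439, (-28*-32 - 27*5)=761; twice the area = |2031| = 2031; area = 2031/2; answer 2031/2
Part III: R2 = 2031/2; threaded value p + q = 2033; r = 15133; 15133 = 37 * 409; sigma = (1 + 37) * (1 + 409) = 38 * 410 = 15580; answer 15580

15580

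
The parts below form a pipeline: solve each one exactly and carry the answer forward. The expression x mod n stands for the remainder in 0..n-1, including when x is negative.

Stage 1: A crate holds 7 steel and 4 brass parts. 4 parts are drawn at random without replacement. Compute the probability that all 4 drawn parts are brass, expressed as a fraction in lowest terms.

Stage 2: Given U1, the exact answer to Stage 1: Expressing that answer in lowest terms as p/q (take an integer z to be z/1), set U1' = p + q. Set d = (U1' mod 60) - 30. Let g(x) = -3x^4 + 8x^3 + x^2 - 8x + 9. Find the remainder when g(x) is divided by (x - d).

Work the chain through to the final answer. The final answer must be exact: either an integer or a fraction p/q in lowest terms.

Stage 1: total draws C(11,4) = 330; favorable C(4,4) = 1; P = 1/330; answer 1/330
Stage 2: U1 = 1/330; threaded value p + q = 331; d = 1; remainder = value at the root: -3*(1)^4 + 8*(1)^3 + 1*(1)^2 - 8*(1)^1 + 9 = (-3) + (8) + (1) + (-8) + (9) = 7; answer 7

7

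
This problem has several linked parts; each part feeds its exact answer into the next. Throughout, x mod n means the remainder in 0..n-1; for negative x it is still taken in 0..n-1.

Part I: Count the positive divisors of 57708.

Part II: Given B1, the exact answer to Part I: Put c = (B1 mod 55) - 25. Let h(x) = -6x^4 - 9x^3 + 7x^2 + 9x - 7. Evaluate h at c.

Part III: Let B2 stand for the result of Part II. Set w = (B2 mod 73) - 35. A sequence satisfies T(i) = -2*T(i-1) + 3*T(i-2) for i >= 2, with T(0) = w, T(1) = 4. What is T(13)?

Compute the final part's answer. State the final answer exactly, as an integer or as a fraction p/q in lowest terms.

3985804

Part I: 57708 = 2^2 * 3^2 * 7 * 229; number of divisors = (2+1) * (2+1) * (1+1) * (1+1) = 36; answer 36
Part II: B1 = 36; c = 11; -6*(11)^4 - 9*(11)^3 + 7*(11)^2 + 9*(11)^1 - 7 = (-87846) + (-11979) + (847) + (99) + (-7) = -98886; answer -98886
Part III: B2 = -98886; w = -6; T(2) = -2*(4) + 3*(-6) = -26; iterating: T(2)=-26, T(3)=64, T(4)=-206, T(5)=604, T(6)=-1826, T(7)=5464, T(8)=-16406, T(9)=49204, T(10)=-147626, T(11)=442864, T(12)=-1328606, T(13)=3985804; answer 3985804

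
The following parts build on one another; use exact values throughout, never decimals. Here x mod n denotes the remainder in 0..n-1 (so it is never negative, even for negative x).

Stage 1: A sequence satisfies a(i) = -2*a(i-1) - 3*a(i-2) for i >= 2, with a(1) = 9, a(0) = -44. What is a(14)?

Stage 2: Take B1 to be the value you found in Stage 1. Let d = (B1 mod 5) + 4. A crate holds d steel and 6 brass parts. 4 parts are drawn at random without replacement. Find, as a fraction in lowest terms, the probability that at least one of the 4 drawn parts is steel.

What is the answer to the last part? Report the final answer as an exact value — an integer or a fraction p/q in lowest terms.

Stage 1: a(2) = -2*(9) - 3*(-44) = 114; iterating: a(2)=114, a(3)=-255, a(4)=168, a(5)=429, a(6)=-1362, a(7)=1437, a(8)=1212, a(9)=-6735, a(10)=9834, a(11)=537, a(12)=-30576, a(13)=59541, a(14)=-27354; answer -27354
Stage 2: B1 = -27354; d = 5; total draws C(11,4) = 330; complement C(6,4) = 15; favorable 330 - 15 = 315; P = 21/22; answer 21/22

21/22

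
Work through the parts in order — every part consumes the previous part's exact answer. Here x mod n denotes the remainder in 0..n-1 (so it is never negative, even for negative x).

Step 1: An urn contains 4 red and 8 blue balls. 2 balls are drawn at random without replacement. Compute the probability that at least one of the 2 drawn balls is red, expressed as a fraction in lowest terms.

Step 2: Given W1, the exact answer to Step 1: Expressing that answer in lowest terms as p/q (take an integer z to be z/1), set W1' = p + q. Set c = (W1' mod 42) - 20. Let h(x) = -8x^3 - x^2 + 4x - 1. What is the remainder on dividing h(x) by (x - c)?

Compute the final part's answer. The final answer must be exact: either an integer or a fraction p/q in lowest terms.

Step 1: total draws C(12,2) = 66; complement C(8,2) = 28; favorable 66 - 28 = 38; P = 19/33; answer 19/33
Step 2: W1 = 19/33; threaded value p + q = 52; c = -10; remainder = value at the root: -8*(-10)^3 - 1*(-10)^2 + 4*(-10)^1 - 1 = (8000) + (-100) + (-40) + (-1) = 7859; answer 7859

7859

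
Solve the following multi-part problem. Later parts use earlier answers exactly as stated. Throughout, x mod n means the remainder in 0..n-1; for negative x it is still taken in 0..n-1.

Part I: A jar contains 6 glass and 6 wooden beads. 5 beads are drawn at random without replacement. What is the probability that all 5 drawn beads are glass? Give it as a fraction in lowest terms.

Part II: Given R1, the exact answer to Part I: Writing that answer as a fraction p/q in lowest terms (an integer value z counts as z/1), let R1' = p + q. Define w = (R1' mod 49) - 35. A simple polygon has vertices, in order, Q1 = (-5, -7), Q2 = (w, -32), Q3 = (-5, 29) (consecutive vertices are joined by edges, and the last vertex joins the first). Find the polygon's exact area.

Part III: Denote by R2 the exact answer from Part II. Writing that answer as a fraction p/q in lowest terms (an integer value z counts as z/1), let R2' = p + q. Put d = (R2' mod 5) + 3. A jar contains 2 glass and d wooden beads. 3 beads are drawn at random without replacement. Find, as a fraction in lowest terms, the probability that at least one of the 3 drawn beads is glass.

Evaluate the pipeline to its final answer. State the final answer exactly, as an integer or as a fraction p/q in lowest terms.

4/5

Part I: total draws C(12,5) = 792; favorable C(6,5) = 6; P = 1/132; answer 1/132
Part II: R1 = 1/132; threaded value p + q = 133; w = 0; cross terms: (-5*-32 - 0*-7)=160, (0*29 - -5*-32)=-160, (-5*-7 - -5*29)=180; twice the area = |180| = 180; area = 90; answer 90
Part III: R2 = 90; threaded value p + q = 91; d = 4; total draws C(6,3) = 20; complement C(4,3) = 4; favorable 20 - 4 = 16; P = 4/5; answer 4/5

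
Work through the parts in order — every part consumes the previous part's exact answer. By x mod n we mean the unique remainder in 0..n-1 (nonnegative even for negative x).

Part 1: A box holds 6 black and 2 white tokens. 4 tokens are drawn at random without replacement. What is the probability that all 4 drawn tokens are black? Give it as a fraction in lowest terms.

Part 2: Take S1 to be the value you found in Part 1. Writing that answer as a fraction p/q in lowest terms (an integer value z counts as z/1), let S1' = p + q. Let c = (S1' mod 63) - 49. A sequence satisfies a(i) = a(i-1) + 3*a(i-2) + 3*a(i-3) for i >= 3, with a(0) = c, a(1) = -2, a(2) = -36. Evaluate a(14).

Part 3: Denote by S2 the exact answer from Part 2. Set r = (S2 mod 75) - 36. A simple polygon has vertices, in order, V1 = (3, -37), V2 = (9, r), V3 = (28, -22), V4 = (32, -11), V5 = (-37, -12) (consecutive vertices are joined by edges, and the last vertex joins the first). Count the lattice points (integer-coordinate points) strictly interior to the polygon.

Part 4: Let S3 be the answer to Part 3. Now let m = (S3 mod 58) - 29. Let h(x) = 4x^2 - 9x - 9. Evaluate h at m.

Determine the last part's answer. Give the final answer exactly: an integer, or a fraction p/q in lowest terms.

2875

Part 1: total draws C(8,4) = 70; favorable C(6,4) = 15; P = 3/14; answer 3/14
Part 2: S1 = 3/14; threaded value p + q = 17; c = -32; a(3) = 1*(-36) + 3*(-2) + 3*(-32) = -138; iterating: a(3)=-138, a(4)=-252, a(5)=-774, a(6)=-1944, a(7)=-5022, a(8)=-13176, a(9)=-34074, a(10)=-88668, a(11)=-230418, a(12)=-598644, a(13)=-1555902, a(14)=-4043088; answer -4043088
Part 3: S2 = -4043088; r = -24; cross terms: (3*-24 - 9*-37)=261, (9*-22 - 28*-24)=474, (28*-11 - 32*-22)=396, (32*-12 - -37*-11)=-791, (-37*-37 - 3*-12)=1405; twice the area = |1745| = 1745; area = 1745/2; boundary points = 1 + 1 + 1 + 1 + 5 = 9; strictly interior points = area - boundary/2 + 1 = 869; answer 869
Part 4: S3 = 869; m = 28; 4*(28)^2 - 9*(28)^1 - 9 = (3136) + (-252) + (-9) = 2875; answer 2875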